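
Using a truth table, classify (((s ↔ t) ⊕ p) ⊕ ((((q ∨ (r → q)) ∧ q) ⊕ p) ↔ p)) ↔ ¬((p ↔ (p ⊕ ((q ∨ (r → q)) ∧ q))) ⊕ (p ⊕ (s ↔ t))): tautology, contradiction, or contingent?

contradiction

p | q | r | s | t || φ
1 | 1 | 1 | 1 | 1 || 0
1 | 1 | 1 | 1 | 0 || 0
1 | 1 | 1 | 0 | 1 || 0
1 | 1 | 1 | 0 | 0 || 0
1 | 1 | 0 | 1 | 1 || 0
1 | 1 | 0 | 1 | 0 || 0
1 | 1 | 0 | 0 | 1 || 0
1 | 1 | 0 | 0 | 0 || 0
1 | 0 | 1 | 1 | 1 || 0
1 | 0 | 1 | 1 | 0 || 0
1 | 0 | 1 | 0 | 1 || 0
1 | 0 | 1 | 0 | 0 || 0
1 | 0 | 0 | 1 | 1 || 0
1 | 0 | 0 | 1 | 0 || 0
1 | 0 | 0 | 0 | 1 || 0
1 | 0 | 0 | 0 | 0 || 0
0 | 1 | 1 | 1 | 1 || 0
0 | 1 | 1 | 1 | 0 || 0
0 | 1 | 1 | 0 | 1 || 0
0 | 1 | 1 | 0 | 0 || 0
0 | 1 | 0 | 1 | 1 || 0
0 | 1 | 0 | 1 | 0 || 0
0 | 1 | 0 | 0 | 1 || 0
0 | 1 | 0 | 0 | 0 || 0
0 | 0 | 1 | 1 | 1 || 0
0 | 0 | 1 | 1 | 0 || 0
0 | 0 | 1 | 0 | 1 || 0
0 | 0 | 1 | 0 | 0 || 0
0 | 0 | 0 | 1 | 1 || 0
0 | 0 | 0 | 1 | 0 || 0
0 | 0 | 0 | 0 | 1 || 0
0 | 0 | 0 | 0 | 0 || 0
Every row is 0, so the formula is a contradiction.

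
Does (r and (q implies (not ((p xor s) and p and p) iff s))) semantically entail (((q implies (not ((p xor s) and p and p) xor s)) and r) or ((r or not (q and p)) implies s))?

no

p  q  r  s  |  φ  ψ
0  0  0  0  |  0  0
0  0  0  1  |  0  1
0  0  1  0  |  1  1
0  0  1  1  |  1  1
0  1  0  0  |  0  0
0  1  0  1  |  0  1
0  1  1  0  |  0  1
0  1  1  1  |  1  1
1  0  0  0  |  0  0
1  0  0  1  |  0  1
1  0  1  0  |  1  1
1  0  1  1  |  1  1
1  1  0  0  |  0  1
1  1  0  1  |  0  1
1  1  1  0  |  1  0
1  1  1  1  |  1  1
At p=1, q=1, r=1, s=0 we have φ true but ψ false, so φ does not entail ψ.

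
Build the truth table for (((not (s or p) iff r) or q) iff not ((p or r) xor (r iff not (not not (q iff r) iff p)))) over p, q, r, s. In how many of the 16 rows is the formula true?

6

p | q | r | s | φ
- | - | - | - | -
T | T | T | T | F
T | T | T | F | F
T | T | F | T | F
T | T | F | F | F
T | F | T | T | F
T | F | T | F | F
T | F | F | T | T
T | F | F | F | T
F | T | T | T | T
F | T | T | F | T
F | T | F | T | F
F | T | F | F | F
F | F | T | T | T
F | F | T | F | F
F | F | F | T | T
F | F | F | F | F
The formula is true on 6 of the 16 rows.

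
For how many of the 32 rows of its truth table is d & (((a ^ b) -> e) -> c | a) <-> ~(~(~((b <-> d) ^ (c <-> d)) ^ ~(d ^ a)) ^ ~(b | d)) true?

a | b | c | d | e || φ
T | T | T | T | T || F
T | T | T | T | F || F
T | T | T | F | T || F
T | T | T | F | F || F
T | T | F | T | T || T
T | T | F | T | F || T
T | T | F | F | T || T
T | T | F | F | F || T
T | F | T | T | T || T
T | F | T | T | F || T
T | F | T | F | T || F
T | F | T | F | F || F
T | F | F | T | T || F
T | F | F | T | F || F
T | F | F | F | T || T
T | F | F | F | F || T
F | T | T | T | T || T
F | T | T | T | F || T
F | T | T | F | T || T
F | T | T | F | F || T
F | T | F | T | T || T
F | T | F | T | F || F
F | T | F | F | T || F
F | T | F | F | F || F
F | F | T | T | T || F
F | F | T | T | F || F
F | F | T | F | T || T
F | F | T | F | F || T
F | F | F | T | T || F
F | F | F | T | F || F
F | F | F | F | T || F
F | F | F | F | F || F
The formula is true on 15 of the 32 rows.

15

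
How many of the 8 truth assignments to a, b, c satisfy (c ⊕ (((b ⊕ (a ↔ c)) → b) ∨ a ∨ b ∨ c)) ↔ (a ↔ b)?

3

a  b  c  |  φ
F  F  F  |  F
F  F  T  |  F
F  T  F  |  F
F  T  T  |  T
T  F  F  |  F
T  F  T  |  T
T  T  F  |  T
T  T  T  |  F
The formula is true on 3 of the 8 rows.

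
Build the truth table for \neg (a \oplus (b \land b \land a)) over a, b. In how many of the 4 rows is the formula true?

a  b  |  (b \land b \land a)  φ
0  0  |           0           1
0  1  |           0           1
1  0  |           0           0
1  1  |           1           1
The formula is true on 3 of the 4 rows.

3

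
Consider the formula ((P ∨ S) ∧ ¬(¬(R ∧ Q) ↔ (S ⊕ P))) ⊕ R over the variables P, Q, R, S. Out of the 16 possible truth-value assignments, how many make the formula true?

P  Q  R  S  |  (P ∨ S)  (R ∧ Q)  ¬(R ∧ Q)  (S ⊕ P)  (¬(R ∧ Q) ↔ (S ⊕ P))  ¬(¬(R ∧ Q) ↔ (S ⊕ P))  φ
T  T  T  T  |     T        T        F         F              T                      F            T
T  T  T  F  |     T        T        F         T              F                      T            F
T  T  F  T  |     T        F        T         F              F                      T            T
T  T  F  F  |     T        F        T         T              T                      F            F
T  F  T  T  |     T        F        T         F              F                      T            F
T  F  T  F  |     T        F        T         T              T                      F            T
T  F  F  T  |     T        F        T         F              F                      T            T
T  F  F  F  |     T        F        T         T              T                      F            F
F  T  T  T  |     T        T        F         T              F                      T            F
F  T  T  F  |     F        T        F         F              T                      F            T
F  T  F  T  |     T        F        T         T              T                      F            F
F  T  F  F  |     F        F        T         F              F                      T            F
F  F  T  T  |     T        F        T         T              T                      F            T
F  F  T  F  |     F        F        T         F              F                      T            T
F  F  F  T  |     T        F        T         T              T                      F            F
F  F  F  F  |     F        F        T         F              F                      T            F
The formula is true on 7 of the 16 rows.

7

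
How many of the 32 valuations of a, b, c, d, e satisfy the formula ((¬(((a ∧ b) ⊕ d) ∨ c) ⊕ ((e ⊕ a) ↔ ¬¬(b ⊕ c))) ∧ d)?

a  b  c  d  e  |  φ
T  T  T  T  T  |  T
T  T  T  T  F  |  F
T  T  T  F  T  |  F
T  T  T  F  F  |  F
T  T  F  T  T  |  T
T  T  F  T  F  |  F
T  T  F  F  T  |  F
T  T  F  F  F  |  F
T  F  T  T  T  |  F
T  F  T  T  F  |  T
T  F  T  F  T  |  F
T  F  T  F  F  |  F
T  F  F  T  T  |  T
T  F  F  T  F  |  F
T  F  F  F  T  |  F
T  F  F  F  F  |  F
F  T  T  T  T  |  F
F  T  T  T  F  |  T
F  T  T  F  T  |  F
F  T  T  F  F  |  F
F  T  F  T  T  |  T
F  T  F  T  F  |  F
F  T  F  F  T  |  F
F  T  F  F  F  |  F
F  F  T  T  T  |  T
F  F  T  T  F  |  F
F  F  T  F  T  |  F
F  F  T  F  F  |  F
F  F  F  T  T  |  F
F  F  F  T  F  |  T
F  F  F  F  T  |  F
F  F  F  F  F  |  F
The formula is true on 8 of the 32 rows.

8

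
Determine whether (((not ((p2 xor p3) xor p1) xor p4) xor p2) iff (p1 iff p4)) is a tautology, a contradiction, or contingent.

p1 | p2 | p3 | p4 || φ
1  | 1  | 1  | 1  || 0
1  | 1  | 1  | 0  || 0
1  | 1  | 0  | 1  || 1
1  | 1  | 0  | 0  || 1
1  | 0  | 1  | 1  || 0
1  | 0  | 1  | 0  || 0
1  | 0  | 0  | 1  || 1
1  | 0  | 0  | 0  || 1
0  | 1  | 1  | 1  || 0
0  | 1  | 1  | 0  || 0
0  | 1  | 0  | 1  || 1
0  | 1  | 0  | 0  || 1
0  | 0  | 1  | 1  || 0
0  | 0  | 1  | 0  || 0
0  | 0  | 0  | 1  || 1
0  | 0  | 0  | 0  || 1
8 of 16 rows are 1, so the formula is contingent.

contingent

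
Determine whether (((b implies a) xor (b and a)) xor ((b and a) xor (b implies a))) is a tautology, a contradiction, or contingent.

a  b  |  (b implies a)  (b and a)  φ
F  F  |        T            F      F
F  T  |        F            F      F
T  F  |        T            F      F
T  T  |        T            T      F
Every row is F, so the formula is a contradiction.

contradiction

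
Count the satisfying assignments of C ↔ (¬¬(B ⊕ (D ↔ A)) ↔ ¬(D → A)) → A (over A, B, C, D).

8

  A   |   B   |   C   |   D   |   φ  
----- | ----- | ----- | ----- | -----
False | False | False | False | False
False | False | False |  True | False
False | False |  True | False |  True
False | False |  True |  True |  True
False |  True | False | False |  True
False |  True | False |  True |  True
False |  True |  True | False | False
False |  True |  True |  True | False
 True | False | False | False | False
 True | False | False |  True | False
 True | False |  True | False |  True
 True | False |  True |  True |  True
 True |  True | False | False | False
 True |  True | False |  True | False
 True |  True |  True | False |  True
 True |  True |  True |  True |  True
The formula is true on 8 of the 16 rows.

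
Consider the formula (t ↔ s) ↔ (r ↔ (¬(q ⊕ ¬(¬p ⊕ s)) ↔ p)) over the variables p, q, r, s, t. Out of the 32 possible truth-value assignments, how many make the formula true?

p | q | r | s | t | φ
- | - | - | - | - | -
1 | 1 | 1 | 1 | 1 | 0
1 | 1 | 1 | 1 | 0 | 1
1 | 1 | 1 | 0 | 1 | 0
1 | 1 | 1 | 0 | 0 | 1
1 | 1 | 0 | 1 | 1 | 1
1 | 1 | 0 | 1 | 0 | 0
1 | 1 | 0 | 0 | 1 | 1
1 | 1 | 0 | 0 | 0 | 0
1 | 0 | 1 | 1 | 1 | 1
1 | 0 | 1 | 1 | 0 | 0
1 | 0 | 1 | 0 | 1 | 1
1 | 0 | 1 | 0 | 0 | 0
1 | 0 | 0 | 1 | 1 | 0
1 | 0 | 0 | 1 | 0 | 1
1 | 0 | 0 | 0 | 1 | 0
1 | 0 | 0 | 0 | 0 | 1
0 | 1 | 1 | 1 | 1 | 0
0 | 1 | 1 | 1 | 0 | 1
0 | 1 | 1 | 0 | 1 | 0
0 | 1 | 1 | 0 | 0 | 1
0 | 1 | 0 | 1 | 1 | 1
0 | 1 | 0 | 1 | 0 | 0
0 | 1 | 0 | 0 | 1 | 1
0 | 1 | 0 | 0 | 0 | 0
0 | 0 | 1 | 1 | 1 | 1
0 | 0 | 1 | 1 | 0 | 0
0 | 0 | 1 | 0 | 1 | 1
0 | 0 | 1 | 0 | 0 | 0
0 | 0 | 0 | 1 | 1 | 0
0 | 0 | 0 | 1 | 0 | 1
0 | 0 | 0 | 0 | 1 | 0
0 | 0 | 0 | 0 | 0 | 1
The formula is true on 16 of the 32 rows.

16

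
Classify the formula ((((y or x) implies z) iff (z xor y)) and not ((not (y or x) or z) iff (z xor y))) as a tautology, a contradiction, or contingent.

contradiction

x  y  z  |  φ
T  T  T  |  F
T  T  F  |  F
T  F  T  |  F
T  F  F  |  F
F  T  T  |  F
F  T  F  |  F
F  F  T  |  F
F  F  F  |  F
Every row is F, so the formula is a contradiction.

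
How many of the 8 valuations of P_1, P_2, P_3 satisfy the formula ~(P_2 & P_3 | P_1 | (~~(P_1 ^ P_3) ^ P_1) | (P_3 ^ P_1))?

P_1 | P_2 | P_3 | (P_2 & P_3) | (P_1 ^ P_3) | ~(P_1 ^ P_3) | ~~(P_1 ^ P_3) | (~~(P_1 ^ P_3) ^ P_1) | (P_3 ^ P_1) | φ
--- | --- | --- | ----------- | ----------- | ------------ | ------------- | --------------------- | ----------- | -
 F  |  F  |  F  |      F      |      F      |      T       |       F       |           F           |      F      | T
 F  |  F  |  T  |      F      |      T      |      F       |       T       |           T           |      T      | F
 F  |  T  |  F  |      F      |      F      |      T       |       F       |           F           |      F      | T
 F  |  T  |  T  |      T      |      T      |      F       |       T       |           T           |      T      | F
 T  |  F  |  F  |      F      |      T      |      F       |       T       |           F           |      T      | F
 T  |  F  |  T  |      F      |      F      |      T       |       F       |           T           |      F      | F
 T  |  T  |  F  |      F      |      T      |      F       |       T       |           F           |      T      | F
 T  |  T  |  T  |      T      |      F      |      T       |       F       |           T           |      F      | F
The formula is true on 2 of the 8 rows.

2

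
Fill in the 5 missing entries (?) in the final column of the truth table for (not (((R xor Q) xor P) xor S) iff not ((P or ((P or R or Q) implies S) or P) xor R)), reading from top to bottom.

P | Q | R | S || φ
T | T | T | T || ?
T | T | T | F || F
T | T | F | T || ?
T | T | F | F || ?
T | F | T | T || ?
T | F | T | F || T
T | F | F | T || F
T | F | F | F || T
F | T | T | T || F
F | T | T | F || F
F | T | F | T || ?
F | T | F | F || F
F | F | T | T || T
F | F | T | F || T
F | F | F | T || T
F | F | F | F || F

T, T, F, F, F

Row P=T, Q=T, R=T, S=T: not (((R xor Q) xor P) xor S) = T, not ((P or ((P or R or Q) implies S) or P) xor R) = T, so the formula = T.
Row P=T, Q=T, R=F, S=T: not (((R xor Q) xor P) xor S) = F, not ((P or ((P or R or Q) implies S) or P) xor R) = F, so the formula = T.
Row P=T, Q=T, R=F, S=F: not (((R xor Q) xor P) xor S) = T, not ((P or ((P or R or Q) implies S) or P) xor R) = F, so the formula = F.
Row P=T, Q=F, R=T, S=T: not (((R xor Q) xor P) xor S) = F, not ((P or ((P or R or Q) implies S) or P) xor R) = T, so the formula = F.
Row P=F, Q=T, R=F, S=T: not (((R xor Q) xor P) xor S) = T, not ((P or ((P or R or Q) implies S) or P) xor R) = F, so the formula = F.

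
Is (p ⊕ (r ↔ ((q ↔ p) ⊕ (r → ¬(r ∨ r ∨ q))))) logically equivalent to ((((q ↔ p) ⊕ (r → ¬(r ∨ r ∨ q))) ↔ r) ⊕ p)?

equivalent

p | q | r | φ | ψ
- | - | - | - | -
0 | 0 | 0 | 1 | 1
0 | 0 | 1 | 1 | 1
0 | 1 | 0 | 0 | 0
0 | 1 | 1 | 0 | 0
1 | 0 | 0 | 1 | 1
1 | 0 | 1 | 1 | 1
1 | 1 | 0 | 0 | 0
1 | 1 | 1 | 0 | 0
The columns for φ and ψ agree on every row, so they are logically equivalent.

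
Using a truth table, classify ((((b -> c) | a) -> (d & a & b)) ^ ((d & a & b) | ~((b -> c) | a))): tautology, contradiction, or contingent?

contradiction

a | b | c | d || φ
T | T | T | T || F
T | T | T | F || F
T | T | F | T || F
T | T | F | F || F
T | F | T | T || F
T | F | T | F || F
T | F | F | T || F
T | F | F | F || F
F | T | T | T || F
F | T | T | F || F
F | T | F | T || F
F | T | F | F || F
F | F | T | T || F
F | F | T | F || F
F | F | F | T || F
F | F | F | F || F
Every row is F, so the formula is a contradiction.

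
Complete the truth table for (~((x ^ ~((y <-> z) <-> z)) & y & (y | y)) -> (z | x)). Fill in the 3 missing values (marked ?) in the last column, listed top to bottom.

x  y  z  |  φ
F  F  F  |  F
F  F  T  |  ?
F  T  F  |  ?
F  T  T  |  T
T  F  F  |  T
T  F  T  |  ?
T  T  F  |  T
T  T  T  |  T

T, F, T

Row x=F, y=F, z=T: ~((x ^ ~((y <-> z) <-> z)) & y & (y | y)) = T, (z | x) = T, so the formula = T.
Row x=F, y=T, z=F: ~((x ^ ~((y <-> z) <-> z)) & y & (y | y)) = T, (z | x) = F, so the formula = F.
Row x=T, y=F, z=T: ~((x ^ ~((y <-> z) <-> z)) & y & (y | y)) = T, (z | x) = T, so the formula = T.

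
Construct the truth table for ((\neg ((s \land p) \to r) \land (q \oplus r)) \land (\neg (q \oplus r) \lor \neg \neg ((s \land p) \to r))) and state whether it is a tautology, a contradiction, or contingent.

contradiction

p | q | r | s | (s \land p) | ((s \land p) \to r) | \neg ((s \land p) \to r) | (q \oplus r) | \neg (q \oplus r) | φ
- | - | - | - | ----------- | ------------------- | ------------------------ | ------------ | ----------------- | -
0 | 0 | 0 | 0 |      0      |          1          |            0             |      0       |         1         | 0
0 | 0 | 0 | 1 |      0      |          1          |            0             |      0       |         1         | 0
0 | 0 | 1 | 0 |      0      |          1          |            0             |      1       |         0         | 0
0 | 0 | 1 | 1 |      0      |          1          |            0             |      1       |         0         | 0
0 | 1 | 0 | 0 |      0      |          1          |            0             |      1       |         0         | 0
0 | 1 | 0 | 1 |      0      |          1          |            0             |      1       |         0         | 0
0 | 1 | 1 | 0 |      0      |          1          |            0             |      0       |         1         | 0
0 | 1 | 1 | 1 |      0      |          1          |            0             |      0       |         1         | 0
1 | 0 | 0 | 0 |      0      |          1          |            0             |      0       |         1         | 0
1 | 0 | 0 | 1 |      1      |          0          |            1             |      0       |         1         | 0
1 | 0 | 1 | 0 |      0      |          1          |            0             |      1       |         0         | 0
1 | 0 | 1 | 1 |      1      |          1          |            0             |      1       |         0         | 0
1 | 1 | 0 | 0 |      0      |          1          |            0             |      1       |         0         | 0
1 | 1 | 0 | 1 |      1      |          0          |            1             |      1       |         0         | 0
1 | 1 | 1 | 0 |      0      |          1          |            0             |      0       |         1         | 0
1 | 1 | 1 | 1 |      1      |          1          |            0             |      0       |         1         | 0
Every row is 0, so the formula is a contradiction.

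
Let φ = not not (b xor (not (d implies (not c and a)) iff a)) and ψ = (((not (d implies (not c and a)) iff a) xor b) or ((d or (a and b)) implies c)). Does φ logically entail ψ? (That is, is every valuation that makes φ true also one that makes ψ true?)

a  b  c  d  |  φ  ψ
F  F  F  F  |  T  T
F  F  F  T  |  F  F
F  F  T  F  |  T  T
F  F  T  T  |  F  T
F  T  F  F  |  F  T
F  T  F  T  |  T  T
F  T  T  F  |  F  T
F  T  T  T  |  T  T
T  F  F  F  |  F  T
T  F  F  T  |  F  F
T  F  T  F  |  F  T
T  F  T  T  |  T  T
T  T  F  F  |  T  T
T  T  F  T  |  T  T
T  T  T  F  |  T  T
T  T  T  T  |  F  T
In every row where φ is true, ψ is also true, so φ ⊨ ψ.

yes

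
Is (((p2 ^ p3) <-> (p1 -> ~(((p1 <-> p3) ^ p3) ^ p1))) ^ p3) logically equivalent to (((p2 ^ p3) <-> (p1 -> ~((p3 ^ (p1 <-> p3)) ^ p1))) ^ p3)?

p1 | p2 | p3 || φ | ψ
F  | F  | F  || F | F
F  | F  | T  || F | F
F  | T  | F  || T | T
F  | T  | T  || T | T
T  | F  | F  || T | T
T  | F  | T  || T | T
T  | T  | F  || F | F
T  | T  | T  || F | F
The columns for φ and ψ agree on every row, so they are logically equivalent.

equivalent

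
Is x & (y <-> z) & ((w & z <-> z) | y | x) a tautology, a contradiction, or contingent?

contingent

x  y  z  w     (y <-> z)  (x & (y <-> z))  (w & z)  ((w & z) <-> z)  (((w & z) <-> z) | y)  ((((w & z) <-> z) | y) | x)  φ
1  1  1  1         1             1            1            1                   1                         1               1
1  1  1  0         1             1            0            0                   1                         1               1
1  1  0  1         0             0            0            1                   1                         1               0
1  1  0  0         0             0            0            1                   1                         1               0
1  0  1  1         0             0            1            1                   1                         1               0
1  0  1  0         0             0            0            0                   0                         1               0
1  0  0  1         1             1            0            1                   1                         1               1
1  0  0  0         1             1            0            1                   1                         1               1
0  1  1  1         1             0            1            1                   1                         1               0
0  1  1  0         1             0            0            0                   1                         1               0
0  1  0  1         0             0            0            1                   1                         1               0
0  1  0  0         0             0            0            1                   1                         1               0
0  0  1  1         0             0            1            1                   1                         1               0
0  0  1  0         0             0            0            0                   0                         0               0
0  0  0  1         1             0            0            1                   1                         1               0
0  0  0  0         1             0            0            1                   1                         1               0
4 of 16 rows are 1, so the formula is contingent.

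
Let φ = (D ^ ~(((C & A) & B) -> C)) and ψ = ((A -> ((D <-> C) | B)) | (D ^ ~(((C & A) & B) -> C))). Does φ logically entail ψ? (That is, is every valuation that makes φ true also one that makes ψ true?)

A  B  C  D  |  φ  ψ
0  0  0  0  |  0  1
0  0  0  1  |  1  1
0  0  1  0  |  0  1
0  0  1  1  |  1  1
0  1  0  0  |  0  1
0  1  0  1  |  1  1
0  1  1  0  |  0  1
0  1  1  1  |  1  1
1  0  0  0  |  0  1
1  0  0  1  |  1  1
1  0  1  0  |  0  0
1  0  1  1  |  1  1
1  1  0  0  |  0  1
1  1  0  1  |  1  1
1  1  1  0  |  0  1
1  1  1  1  |  1  1
In every row where φ is true, ψ is also true, so φ ⊨ ψ.

yes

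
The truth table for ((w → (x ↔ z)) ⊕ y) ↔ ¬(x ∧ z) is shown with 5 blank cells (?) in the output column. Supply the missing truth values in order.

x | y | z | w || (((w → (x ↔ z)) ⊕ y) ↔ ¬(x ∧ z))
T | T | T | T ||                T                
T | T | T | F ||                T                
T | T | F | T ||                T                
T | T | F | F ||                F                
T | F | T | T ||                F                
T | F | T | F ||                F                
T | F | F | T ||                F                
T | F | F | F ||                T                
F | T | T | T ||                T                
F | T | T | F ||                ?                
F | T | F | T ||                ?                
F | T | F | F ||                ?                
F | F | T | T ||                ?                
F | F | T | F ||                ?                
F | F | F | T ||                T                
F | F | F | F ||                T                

Row x=F, y=T, z=T, w=F: ((w → (x ↔ z)) ⊕ y) = F, ¬(x ∧ z) = T, so (((w → (x ↔ z)) ⊕ y) ↔ ¬(x ∧ z)) = F.
Row x=F, y=T, z=F, w=T: ((w → (x ↔ z)) ⊕ y) = F, ¬(x ∧ z) = T, so (((w → (x ↔ z)) ⊕ y) ↔ ¬(x ∧ z)) = F.
Row x=F, y=T, z=F, w=F: ((w → (x ↔ z)) ⊕ y) = F, ¬(x ∧ z) = T, so (((w → (x ↔ z)) ⊕ y) ↔ ¬(x ∧ z)) = F.
Row x=F, y=F, z=T, w=T: ((w → (x ↔ z)) ⊕ y) = F, ¬(x ∧ z) = T, so (((w → (x ↔ z)) ⊕ y) ↔ ¬(x ∧ z)) = F.
Row x=F, y=F, z=T, w=F: ((w → (x ↔ z)) ⊕ y) = T, ¬(x ∧ z) = T, so (((w → (x ↔ z)) ⊕ y) ↔ ¬(x ∧ z)) = T.

F, F, F, F, T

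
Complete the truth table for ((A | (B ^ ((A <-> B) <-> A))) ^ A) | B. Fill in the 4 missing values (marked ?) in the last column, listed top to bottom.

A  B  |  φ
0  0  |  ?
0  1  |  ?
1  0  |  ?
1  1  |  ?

Row A=0, B=0: ((A | (B ^ ((A <-> B) <-> A))) ^ A) = 0, so the formula = 0.
Row A=0, B=1: ((A | (B ^ ((A <-> B) <-> A))) ^ A) = 0, so the formula = 1.
Row A=1, B=0: ((A | (B ^ ((A <-> B) <-> A))) ^ A) = 0, so the formula = 0.
Row A=1, B=1: ((A | (B ^ ((A <-> B) <-> A))) ^ A) = 0, so the formula = 1.

0, 1, 0, 1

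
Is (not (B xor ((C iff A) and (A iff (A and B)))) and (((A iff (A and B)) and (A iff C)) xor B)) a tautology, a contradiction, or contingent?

contradiction

A | B | C | (C iff A) | (A and B) | (A iff (A and B)) | (A iff C) | φ
- | - | - | --------- | --------- | ----------------- | --------- | -
T | T | T |     T     |     T     |         T         |     T     | F
T | T | F |     F     |     T     |         T         |     F     | F
T | F | T |     T     |     F     |         F         |     T     | F
T | F | F |     F     |     F     |         F         |     F     | F
F | T | T |     F     |     F     |         T         |     F     | F
F | T | F |     T     |     F     |         T         |     T     | F
F | F | T |     F     |     F     |         T         |     F     | F
F | F | F |     T     |     F     |         T         |     T     | F
Every row is F, so the formula is a contradiction.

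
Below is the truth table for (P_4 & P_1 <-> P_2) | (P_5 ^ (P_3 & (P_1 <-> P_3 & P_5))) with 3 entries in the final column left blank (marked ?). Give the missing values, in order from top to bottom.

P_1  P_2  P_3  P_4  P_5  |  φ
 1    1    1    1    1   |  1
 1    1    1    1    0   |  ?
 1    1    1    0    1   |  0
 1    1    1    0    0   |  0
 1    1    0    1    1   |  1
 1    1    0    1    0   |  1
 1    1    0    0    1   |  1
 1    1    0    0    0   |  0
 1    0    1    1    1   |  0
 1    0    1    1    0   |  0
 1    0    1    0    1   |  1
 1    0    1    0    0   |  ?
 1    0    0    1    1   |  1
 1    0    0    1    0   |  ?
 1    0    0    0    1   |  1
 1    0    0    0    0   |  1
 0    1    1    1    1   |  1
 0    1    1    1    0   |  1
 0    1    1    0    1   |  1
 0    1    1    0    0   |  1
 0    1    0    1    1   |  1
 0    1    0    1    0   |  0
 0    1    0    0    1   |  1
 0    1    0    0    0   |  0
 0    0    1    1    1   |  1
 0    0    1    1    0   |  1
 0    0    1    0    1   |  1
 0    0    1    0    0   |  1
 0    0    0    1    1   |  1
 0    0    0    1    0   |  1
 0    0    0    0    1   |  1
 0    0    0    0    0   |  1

Row P_1=1, P_2=1, P_3=1, P_4=1, P_5=0: (P_4 & P_1 <-> P_2) = 1, (P_5 ^ (P_3 & (P_1 <-> P_3 & P_5))) = 0, so the formula = 1.
Row P_1=1, P_2=0, P_3=1, P_4=0, P_5=0: (P_4 & P_1 <-> P_2) = 1, (P_5 ^ (P_3 & (P_1 <-> P_3 & P_5))) = 0, so the formula = 1.
Row P_1=1, P_2=0, P_3=0, P_4=1, P_5=0: (P_4 & P_1 <-> P_2) = 0, (P_5 ^ (P_3 & (P_1 <-> P_3 & P_5))) = 0, so the formula = 0.

1, 1, 0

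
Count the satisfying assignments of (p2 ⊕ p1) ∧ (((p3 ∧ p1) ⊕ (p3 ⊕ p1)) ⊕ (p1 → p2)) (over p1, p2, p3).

3

p1  p2  p3  |  (p2 ⊕ p1)  (p3 ∧ p1)  (p3 ⊕ p1)  ((p3 ∧ p1) ⊕ (p3 ⊕ p1))  (p1 → p2)  φ
1   1   1   |      0          1          0                 1                 1      0
1   1   0   |      0          0          1                 1                 1      0
1   0   1   |      1          1          0                 1                 0      1
1   0   0   |      1          0          1                 1                 0      1
0   1   1   |      1          0          1                 1                 1      0
0   1   0   |      1          0          0                 0                 1      1
0   0   1   |      0          0          1                 1                 1      0
0   0   0   |      0          0          0                 0                 1      0
The formula is true on 3 of the 8 rows.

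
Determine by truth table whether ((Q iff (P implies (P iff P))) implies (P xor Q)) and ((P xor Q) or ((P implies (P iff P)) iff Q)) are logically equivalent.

P | Q | φ | ψ
- | - | - | -
F | F | T | F
F | T | T | T
T | F | T | T
T | T | F | T
The columns differ at P=F, Q=F (φ=T, ψ=F), so they are not equivalent.

not equivalent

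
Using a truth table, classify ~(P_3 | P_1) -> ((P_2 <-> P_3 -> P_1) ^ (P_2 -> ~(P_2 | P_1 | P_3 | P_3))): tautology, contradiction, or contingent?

 P_1    P_2    P_3      (P_3 | P_1)  ~(P_3 | P_1)  (P_3 -> P_1)  (P_2 <-> (P_3 -> P_1))  (P_2 | P_1 | P_3 | P_3)  ~(P_2 | P_1 | P_3 | P_3)    φ  
False  False  False        False         True          True              False                    False                     True             True
False  False   True         True        False         False               True                     True                    False             True
False   True  False        False         True          True               True                     True                    False             True
False   True   True         True        False         False              False                     True                    False             True
 True  False  False         True        False          True              False                     True                    False             True
 True  False   True         True        False          True              False                     True                    False             True
 True   True  False         True        False          True               True                     True                    False             True
 True   True   True         True        False          True               True                     True                    False             True
Every row is True, so the formula is a tautology.

tautology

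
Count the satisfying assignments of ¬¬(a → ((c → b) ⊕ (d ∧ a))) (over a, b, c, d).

12

a | b | c | d | (c → b) | (d ∧ a) | ((c → b) ⊕ (d ∧ a)) | (a → ((c → b) ⊕ (d ∧ a))) | ¬(a → ((c → b) ⊕ (d ∧ a))) | ¬¬(a → ((c → b) ⊕ (d ∧ a)))
- | - | - | - | ------- | ------- | ------------------- | ------------------------- | -------------------------- | ---------------------------
T | T | T | T |    T    |    T    |          F          |             F             |             T              |              F             
T | T | T | F |    T    |    F    |          T          |             T             |             F              |              T             
T | T | F | T |    T    |    T    |          F          |             F             |             T              |              F             
T | T | F | F |    T    |    F    |          T          |             T             |             F              |              T             
T | F | T | T |    F    |    T    |          T          |             T             |             F              |              T             
T | F | T | F |    F    |    F    |          F          |             F             |             T              |              F             
T | F | F | T |    T    |    T    |          F          |             F             |             T              |              F             
T | F | F | F |    T    |    F    |          T          |             T             |             F              |              T             
F | T | T | T |    T    |    F    |          T          |             T             |             F              |              T             
F | T | T | F |    T    |    F    |          T          |             T             |             F              |              T             
F | T | F | T |    T    |    F    |          T          |             T             |             F              |              T             
F | T | F | F |    T    |    F    |          T          |             T             |             F              |              T             
F | F | T | T |    F    |    F    |          F          |             T             |             F              |              T             
F | F | T | F |    F    |    F    |          F          |             T             |             F              |              T             
F | F | F | T |    T    |    F    |          T          |             T             |             F              |              T             
F | F | F | F |    T    |    F    |          T          |             T             |             F              |              T             
The formula is true on 12 of the 16 rows.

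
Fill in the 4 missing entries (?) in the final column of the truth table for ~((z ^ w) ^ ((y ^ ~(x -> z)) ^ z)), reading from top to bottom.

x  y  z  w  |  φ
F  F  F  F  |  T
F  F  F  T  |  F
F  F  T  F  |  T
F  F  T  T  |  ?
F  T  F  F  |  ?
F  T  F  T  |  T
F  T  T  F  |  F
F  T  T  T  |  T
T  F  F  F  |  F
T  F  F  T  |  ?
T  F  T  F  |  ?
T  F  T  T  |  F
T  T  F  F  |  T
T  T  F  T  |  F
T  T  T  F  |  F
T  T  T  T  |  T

F, F, T, T

Row x=F, y=F, z=T, w=T: (z ^ w) = F, ((y ^ ~(x -> z)) ^ z) = T, ((z ^ w) ^ ((y ^ ~(x -> z)) ^ z)) = T, so the formula = F.
Row x=F, y=T, z=F, w=F: (z ^ w) = F, ((y ^ ~(x -> z)) ^ z) = T, ((z ^ w) ^ ((y ^ ~(x -> z)) ^ z)) = T, so the formula = F.
Row x=T, y=F, z=F, w=T: (z ^ w) = T, ((y ^ ~(x -> z)) ^ z) = T, ((z ^ w) ^ ((y ^ ~(x -> z)) ^ z)) = F, so the formula = T.
Row x=T, y=F, z=T, w=F: (z ^ w) = T, ((y ^ ~(x -> z)) ^ z) = T, ((z ^ w) ^ ((y ^ ~(x -> z)) ^ z)) = F, so the formula = T.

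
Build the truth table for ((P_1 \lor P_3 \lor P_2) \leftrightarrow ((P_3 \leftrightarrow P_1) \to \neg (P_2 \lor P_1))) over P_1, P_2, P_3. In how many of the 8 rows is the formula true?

P_1  P_2  P_3  |  φ
 T    T    T   |  F
 T    T    F   |  T
 T    F    T   |  F
 T    F    F   |  T
 F    T    T   |  T
 F    T    F   |  F
 F    F    T   |  T
 F    F    F   |  F
The formula is true on 4 of the 8 rows.

4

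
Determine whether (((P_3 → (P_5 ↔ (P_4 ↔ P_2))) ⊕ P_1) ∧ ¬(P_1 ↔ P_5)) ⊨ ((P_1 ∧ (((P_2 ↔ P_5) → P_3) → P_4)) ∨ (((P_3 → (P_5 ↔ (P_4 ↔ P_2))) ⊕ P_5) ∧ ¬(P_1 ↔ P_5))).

no

P_1  P_2  P_3  P_4  P_5  |  φ  ψ
 1    1    1    1    1   |  0  1
 1    1    1    1    0   |  1  1
 1    1    1    0    1   |  0  0
 1    1    1    0    0   |  0  1
 1    1    0    1    1   |  0  1
 1    1    0    1    0   |  0  1
 1    1    0    0    1   |  0  1
 1    1    0    0    0   |  0  1
 1    0    1    1    1   |  0  1
 1    0    1    1    0   |  0  1
 1    0    1    0    1   |  0  0
 1    0    1    0    0   |  1  0
 1    0    0    1    1   |  0  1
 1    0    0    1    0   |  0  1
 1    0    0    0    1   |  0  0
 1    0    0    0    0   |  0  1
 0    1    1    1    1   |  1  0
 0    1    1    1    0   |  0  0
 0    1    1    0    1   |  0  1
 0    1    1    0    0   |  0  0
 0    1    0    1    1   |  1  0
 0    1    0    1    0   |  0  0
 0    1    0    0    1   |  1  0
 0    1    0    0    0   |  0  0
 0    0    1    1    1   |  0  1
 0    0    1    1    0   |  0  0
 0    0    1    0    1   |  1  0
 0    0    1    0    0   |  0  0
 0    0    0    1    1   |  1  0
 0    0    0    1    0   |  0  0
 0    0    0    0    1   |  1  0
 0    0    0    0    0   |  0  0
At P_1=1, P_2=0, P_3=1, P_4=0, P_5=0 we have φ true but ψ false, so φ does not entail ψ.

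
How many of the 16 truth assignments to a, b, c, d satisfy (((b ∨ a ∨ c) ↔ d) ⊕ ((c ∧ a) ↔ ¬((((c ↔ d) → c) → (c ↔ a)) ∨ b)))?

9

a | b | c | d || (b ∨ a ∨ c) | ((b ∨ a ∨ c) ↔ d) | (c ∧ a) | (c ↔ d) | ((c ↔ d) → c) | (c ↔ a) | (((c ↔ d) → c) → (c ↔ a)) | φ
T | T | T | T ||      T      |         T         |    T    |    T    |       T       |    T    |             T             | T
T | T | T | F ||      T      |         F         |    T    |    F    |       T       |    T    |             T             | F
T | T | F | T ||      T      |         T         |    F    |    F    |       T       |    F    |             F             | F
T | T | F | F ||      T      |         F         |    F    |    T    |       F       |    F    |             T             | T
T | F | T | T ||      T      |         T         |    T    |    T    |       T       |    T    |             T             | T
T | F | T | F ||      T      |         F         |    T    |    F    |       T       |    T    |             T             | F
T | F | F | T ||      T      |         T         |    F    |    F    |       T       |    F    |             F             | T
T | F | F | F ||      T      |         F         |    F    |    T    |       F       |    F    |             T             | T
F | T | T | T ||      T      |         T         |    F    |    T    |       T       |    F    |             F             | F
F | T | T | F ||      T      |         F         |    F    |    F    |       T       |    F    |             F             | T
F | T | F | T ||      T      |         T         |    F    |    F    |       T       |    T    |             T             | F
F | T | F | F ||      T      |         F         |    F    |    T    |       F       |    T    |             T             | T
F | F | T | T ||      T      |         T         |    F    |    T    |       T       |    F    |             F             | T
F | F | T | F ||      T      |         F         |    F    |    F    |       T       |    F    |             F             | F
F | F | F | T ||      F      |         F         |    F    |    F    |       T       |    T    |             T             | T
F | F | F | F ||      F      |         T         |    F    |    T    |       F       |    T    |             T             | F
The formula is true on 9 of the 16 rows.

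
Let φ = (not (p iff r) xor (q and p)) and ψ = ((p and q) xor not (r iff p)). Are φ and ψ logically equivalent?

equivalent

p | q | r || φ | ψ
1 | 1 | 1 || 1 | 1
1 | 1 | 0 || 0 | 0
1 | 0 | 1 || 0 | 0
1 | 0 | 0 || 1 | 1
0 | 1 | 1 || 1 | 1
0 | 1 | 0 || 0 | 0
0 | 0 | 1 || 1 | 1
0 | 0 | 0 || 0 | 0
The columns for φ and ψ agree on every row, so they are logically equivalent.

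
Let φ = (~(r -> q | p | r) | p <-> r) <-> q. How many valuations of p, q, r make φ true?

4

  p   |   q   |   r   ||   φ  
 True |  True |  True ||  True
 True |  True | False || False
 True | False |  True || False
 True | False | False ||  True
False |  True |  True || False
False |  True | False ||  True
False | False |  True ||  True
False | False | False || False
The formula is true on 4 of the 8 rows.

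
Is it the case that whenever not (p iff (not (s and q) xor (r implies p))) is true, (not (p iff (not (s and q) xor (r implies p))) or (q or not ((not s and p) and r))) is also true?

yes

p  q  r  s  |  φ  ψ
0  0  0  0  |  0  1
0  0  0  1  |  0  1
0  0  1  0  |  1  1
0  0  1  1  |  1  1
0  1  0  0  |  0  1
0  1  0  1  |  1  1
0  1  1  0  |  1  1
0  1  1  1  |  0  1
1  0  0  0  |  1  1
1  0  0  1  |  1  1
1  0  1  0  |  1  1
1  0  1  1  |  1  1
1  1  0  0  |  1  1
1  1  0  1  |  0  1
1  1  1  0  |  1  1
1  1  1  1  |  0  1
In every row where φ is true, ψ is also true, so φ ⊨ ψ.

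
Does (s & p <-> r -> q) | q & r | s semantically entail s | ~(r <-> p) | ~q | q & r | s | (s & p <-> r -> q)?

yes

p | q | r | s || φ | ψ
T | T | T | T || T | T
T | T | T | F || T | T
T | T | F | T || T | T
T | T | F | F || F | T
T | F | T | T || T | T
T | F | T | F || T | T
T | F | F | T || T | T
T | F | F | F || F | T
F | T | T | T || T | T
F | T | T | F || T | T
F | T | F | T || T | T
F | T | F | F || F | F
F | F | T | T || T | T
F | F | T | F || T | T
F | F | F | T || T | T
F | F | F | F || F | T
In every row where φ is true, ψ is also true, so φ ⊨ ψ.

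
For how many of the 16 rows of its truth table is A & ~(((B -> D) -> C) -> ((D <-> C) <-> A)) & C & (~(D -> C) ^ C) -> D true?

A | B | C | D | φ
- | - | - | - | -
T | T | T | T | T
T | T | T | F | F
T | T | F | T | T
T | T | F | F | T
T | F | T | T | T
T | F | T | F | F
T | F | F | T | T
T | F | F | F | T
F | T | T | T | T
F | T | T | F | T
F | T | F | T | T
F | T | F | F | T
F | F | T | T | T
F | F | T | F | T
F | F | F | T | T
F | F | F | F | T
The formula is true on 14 of the 16 rows.

14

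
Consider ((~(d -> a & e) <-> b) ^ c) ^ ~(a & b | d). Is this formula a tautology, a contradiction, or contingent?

contingent

a | b | c | d | e || φ
T | T | T | T | T || T
T | T | T | T | F || F
T | T | T | F | T || T
T | T | T | F | F || T
T | T | F | T | T || F
T | T | F | T | F || T
T | T | F | F | T || F
T | T | F | F | F || F
T | F | T | T | T || F
T | F | T | T | F || T
T | F | T | F | T || T
T | F | T | F | F || T
T | F | F | T | T || T
T | F | F | T | F || F
T | F | F | F | T || F
T | F | F | F | F || F
F | T | T | T | T || F
F | T | T | T | F || F
F | T | T | F | T || F
F | T | T | F | F || F
F | T | F | T | T || T
F | T | F | T | F || T
F | T | F | F | T || T
F | T | F | F | F || T
F | F | T | T | T || T
F | F | T | T | F || T
F | F | T | F | T || T
F | F | T | F | F || T
F | F | F | T | T || F
F | F | F | T | F || F
F | F | F | F | T || F
F | F | F | F | F || F
16 of 32 rows are T, so the formula is contingent.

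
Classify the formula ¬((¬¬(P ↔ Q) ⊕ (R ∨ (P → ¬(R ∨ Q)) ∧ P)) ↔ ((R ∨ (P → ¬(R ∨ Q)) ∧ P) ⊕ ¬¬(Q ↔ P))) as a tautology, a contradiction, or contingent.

contradiction

  P   |   Q   |   R   |   φ  
----- | ----- | ----- | -----
False | False | False | False
False | False |  True | False
False |  True | False | False
False |  True |  True | False
 True | False | False | False
 True | False |  True | False
 True |  True | False | False
 True |  True |  True | False
Every row is False, so the formula is a contradiction.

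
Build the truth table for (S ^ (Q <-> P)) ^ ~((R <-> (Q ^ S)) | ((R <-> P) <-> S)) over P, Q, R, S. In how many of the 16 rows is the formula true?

8

  P      Q      R      S    |    φ  
 True   True   True   True  |  False
 True   True   True  False  |   True
 True   True  False   True  |  False
 True   True  False  False  |   True
 True  False   True   True  |   True
 True  False   True  False  |   True
 True  False  False   True  |  False
 True  False  False  False  |  False
False   True   True   True  |  False
False   True   True  False  |  False
False   True  False   True  |   True
False   True  False  False  |   True
False  False   True   True  |  False
False  False   True  False  |   True
False  False  False   True  |  False
False  False  False  False  |   True
The formula is true on 8 of the 16 rows.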